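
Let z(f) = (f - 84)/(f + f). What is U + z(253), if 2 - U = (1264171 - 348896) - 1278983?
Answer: 184037429/506 ≈ 3.6371e+5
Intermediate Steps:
z(f) = (-84 + f)/(2*f) (z(f) = (-84 + f)/((2*f)) = (-84 + f)*(1/(2*f)) = (-84 + f)/(2*f))
U = 363710 (U = 2 - ((1264171 - 348896) - 1278983) = 2 - (915275 - 1278983) = 2 - 1*(-363708) = 2 + 363708 = 363710)
U + z(253) = 363710 + (½)*(-84 + 253)/253 = 363710 + (½)*(1/253)*169 = 363710 + 169/506 = 184037429/506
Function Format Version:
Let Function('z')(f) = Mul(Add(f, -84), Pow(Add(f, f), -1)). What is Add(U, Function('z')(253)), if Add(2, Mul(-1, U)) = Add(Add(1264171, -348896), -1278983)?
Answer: Rational(184037429, 506) ≈ 3.6371e+5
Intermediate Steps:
Function('z')(f) = Mul(Rational(1, 2), Pow(f, -1), Add(-84, f)) (Function('z')(f) = Mul(Add(-84, f), Pow(Mul(2, f), -1)) = Mul(Add(-84, f), Mul(Rational(1, 2), Pow(f, -1))) = Mul(Rational(1, 2), Pow(f, -1), Add(-84, f)))
U = 363710 (U = Add(2, Mul(-1, Add(Add(1264171, -348896), -1278983))) = Add(2, Mul(-1, Add(915275, -1278983))) = Add(2, Mul(-1, -363708)) = Add(2, 363708) = 363710)
Add(U, Function('z')(253)) = Add(363710, Mul(Rational(1, 2), Pow(253, -1), Add(-84, 253))) = Add(363710, Mul(Rational(1, 2), Rational(1, 253), 169)) = Add(363710, Rational(169, 506)) = Rational(184037429, 506)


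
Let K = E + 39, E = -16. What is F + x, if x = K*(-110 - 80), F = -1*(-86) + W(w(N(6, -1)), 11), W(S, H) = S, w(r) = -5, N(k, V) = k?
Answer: -4289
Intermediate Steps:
K = 23 (K = -16 + 39 = 23)
F = 81 (F = -1*(-86) - 5 = 86 - 5 = 81)
x = -4370 (x = 23*(-110 - 80) = 23*(-190) = -4370)
F + x = 81 - 4370 = -4289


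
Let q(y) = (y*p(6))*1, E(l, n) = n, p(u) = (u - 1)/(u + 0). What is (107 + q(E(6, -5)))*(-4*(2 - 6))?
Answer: 4936/3 ≈ 1645.3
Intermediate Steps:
p(u) = (-1 + u)/u
q(y) = 5*y/6 (q(y) = (y*((-1 + 6)/6))*1 = (y*((1/6)*5))*1 = (y*(5/6))*1 = (5*y/6)*1 = 5*y/6)
(107 + q(E(6, -5)))*(-4*(2 - 6)) = (107 + (5/6)*(-5))*(-4*(2 - 6)) = (107 - 25/6)*(-4*(-4)) = (617/6)*16 = 4936/3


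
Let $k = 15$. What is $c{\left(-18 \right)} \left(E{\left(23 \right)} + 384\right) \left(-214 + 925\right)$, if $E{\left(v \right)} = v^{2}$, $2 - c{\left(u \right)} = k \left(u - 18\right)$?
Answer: $351835506$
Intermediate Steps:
$c{\left(u \right)} = 272 - 15 u$ ($c{\left(u \right)} = 2 - 15 \left(u - 18\right) = 2 - 15 \left(-18 + u\right) = 2 - \left(-270 + 15 u\right) = 272 - 15 u$)
$c{\left(-18 \right)} \left(E{\left(23 \right)} + 384\right) \left(-214 + 925\right) = \left(272 - -270\right) \left(23^{2} + 384\right) \left(-214 + 925\right) = \left(272 + 270\right) \left(529 + 384\right) 711 = 542 \cdot 913 \cdot 711 = 542 \cdot 649143 = 351835506$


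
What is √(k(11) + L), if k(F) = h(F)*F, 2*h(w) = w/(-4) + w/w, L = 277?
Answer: √4278/4 ≈ 16.352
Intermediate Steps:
h(w) = ½ - w/8 (h(w) = (w/(-4) + w/w)/2 = (w*(-¼) + 1)/2 = (-w/4 + 1)/2 = (1 - w/4)/2 = ½ - w/8)
k(F) = F*(½ - F/8) (k(F) = (½ - F/8)*F = F*(½ - F/8))
√(k(11) + L) = √((⅛)*11*(4 - 1*11) + 277) = √((⅛)*11*(4 - 11) + 277) = √((⅛)*11*(-7) + 277) = √(-77/8 + 277) = √(2139/8) = √4278/4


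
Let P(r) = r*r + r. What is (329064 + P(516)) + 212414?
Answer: 808250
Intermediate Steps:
P(r) = r + r² (P(r) = r² + r = r + r²)
(329064 + P(516)) + 212414 = (329064 + 516*(1 + 516)) + 212414 = (329064 + 516*517) + 212414 = (329064 + 266772) + 212414 = 595836 + 212414 = 808250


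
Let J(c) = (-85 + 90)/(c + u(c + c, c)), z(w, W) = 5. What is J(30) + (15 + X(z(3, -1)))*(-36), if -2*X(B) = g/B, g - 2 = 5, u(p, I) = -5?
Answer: -2573/5 ≈ -514.60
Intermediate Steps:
g = 7 (g = 2 + 5 = 7)
X(B) = -7/(2*B)
J(c) = 5/(-5 + c) (J(c) = (-85 + 90)/(c - 5) = 5/(-5 + c))
J(30) + (15 + X(z(3, -1)))*(-36) = 5/(-5 + 30) + (15 - 7/2/5)*(-36) = 5/25 + (15 - 7/2*1/5)*(-36) = 5*(1/25) + (15 - 7/10)*(-36) = 1/5 + (143/10)*(-36) = 1/5 - 2574/5 = -2573/5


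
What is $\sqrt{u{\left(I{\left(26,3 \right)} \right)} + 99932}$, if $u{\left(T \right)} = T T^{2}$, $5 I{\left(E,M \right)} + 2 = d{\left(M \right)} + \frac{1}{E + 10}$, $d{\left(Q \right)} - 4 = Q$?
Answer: $\frac{\sqrt{2914046768705}}{5400} \approx 316.12$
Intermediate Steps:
$d{\left(Q \right)} = 4 + Q$
$I{\left(E,M \right)} = \frac{2}{5} + \frac{M}{5} + \frac{1}{5 \left(10 + E\right)}$ ($I{\left(E,M \right)} = - \frac{2}{5} + \frac{\left(4 + M\right) + \frac{1}{E + 10}}{5} = - \frac{2}{5} + \frac{\left(4 + M\right) + \frac{1}{10 + E}}{5} = - \frac{2}{5} + \frac{4 + M + \frac{1}{10 + E}}{5} = - \frac{2}{5} + \left(\frac{4}{5} + \frac{M}{5} + \frac{1}{5 \left(10 + E\right)}\right) = \frac{2}{5} + \frac{M}{5} + \frac{1}{5 \left(10 + E\right)}$)
$u{\left(T \right)} = T^{3}$
$\sqrt{u{\left(I{\left(26,3 \right)} \right)} + 99932} = \sqrt{\left(\frac{21 + 2 \cdot 26 + 10 \cdot 3 + 26 \cdot 3}{5 \left(10 + 26\right)}\right)^{3} + 99932} = \sqrt{\left(\frac{21 + 52 + 30 + 78}{5 \cdot 36}\right)^{3} + 99932} = \sqrt{\left(\frac{1}{5} \cdot \frac{1}{36} \cdot 181\right)^{3} + 99932} = \sqrt{\left(\frac{181}{180}\right)^{3} + 99932} = \sqrt{\frac{5929741}{5832000} + 99932} = \sqrt{\frac{582809353741}{5832000}} = \frac{\sqrt{2914046768705}}{5400}$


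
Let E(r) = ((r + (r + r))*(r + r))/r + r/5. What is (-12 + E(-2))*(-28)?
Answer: 3416/5 ≈ 683.20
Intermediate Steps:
E(r) = 31*r/5 (E(r) = ((r + 2*r)*(2*r))/r + r*(1/5) = ((3*r)*(2*r))/r + r/5 = (6*r**2)/r + r/5 = 6*r + r/5 = 31*r/5)
(-12 + E(-2))*(-28) = (-12 + (31/5)*(-2))*(-28) = (-12 - 62/5)*(-28) = -122/5*(-28) = 3416/5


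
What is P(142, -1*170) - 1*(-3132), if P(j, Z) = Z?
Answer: 2962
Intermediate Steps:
P(142, -1*170) - 1*(-3132) = -1*170 - 1*(-3132) = -170 + 3132 = 2962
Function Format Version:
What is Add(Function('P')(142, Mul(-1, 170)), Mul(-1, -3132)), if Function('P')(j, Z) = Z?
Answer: 2962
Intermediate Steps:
Add(Function('P')(142, Mul(-1, 170)), Mul(-1, -3132)) = Add(Mul(-1, 170), Mul(-1, -3132)) = Add(-170, 3132) = 2962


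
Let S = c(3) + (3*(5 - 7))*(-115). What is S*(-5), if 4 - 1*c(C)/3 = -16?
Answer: -3750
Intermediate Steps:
c(C) = 60 (c(C) = 12 - 3*(-16) = 12 + 48 = 60)
S = 750 (S = 60 + (3*(5 - 7))*(-115) = 60 + (3*(-2))*(-115) = 60 - 6*(-115) = 60 + 690 = 750)
S*(-5) = 750*(-5) = -3750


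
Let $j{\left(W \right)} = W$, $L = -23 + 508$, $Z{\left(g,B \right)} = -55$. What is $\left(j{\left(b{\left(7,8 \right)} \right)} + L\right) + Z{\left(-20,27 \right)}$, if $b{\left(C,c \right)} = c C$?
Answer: $486$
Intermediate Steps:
$L = 485$
$b{\left(C,c \right)} = C c$
$\left(j{\left(b{\left(7,8 \right)} \right)} + L\right) + Z{\left(-20,27 \right)} = \left(7 \cdot 8 + 485\right) - 55 = \left(56 + 485\right) - 55 = 541 - 55 = 486$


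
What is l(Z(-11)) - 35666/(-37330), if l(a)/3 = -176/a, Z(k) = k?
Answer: 913753/18665 ≈ 48.955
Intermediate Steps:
l(a) = -528/a (l(a) = 3*(-176/a) = -528/a)
l(Z(-11)) - 35666/(-37330) = -528/(-11) - 35666/(-37330) = -528*(-1/11) - 35666*(-1/37330) = 48 + 17833/18665 = 913753/18665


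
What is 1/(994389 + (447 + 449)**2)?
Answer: 1/1797205 ≈ 5.5642e-7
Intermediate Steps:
1/(994389 + (447 + 449)**2) = 1/(994389 + 896**2) = 1/(994389 + 802816) = 1/1797205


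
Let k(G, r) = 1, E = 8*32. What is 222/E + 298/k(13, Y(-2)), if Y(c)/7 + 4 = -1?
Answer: 38255/128 ≈ 298.87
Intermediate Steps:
E = 256
Y(c) = -35 (Y(c) = -28 + 7*(-1) = -28 - 7 = -35)
222/E + 298/k(13, Y(-2)) = 222/256 + 298/1 = 222*(1/256) + 298*1 = 111/128 + 298 = 38255/128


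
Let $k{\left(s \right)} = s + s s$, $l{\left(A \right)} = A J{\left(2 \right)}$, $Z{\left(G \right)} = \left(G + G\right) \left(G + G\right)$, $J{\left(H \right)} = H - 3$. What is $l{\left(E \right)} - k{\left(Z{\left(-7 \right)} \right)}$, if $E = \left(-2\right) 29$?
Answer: $-38554$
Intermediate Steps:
$J{\left(H \right)} = -3 + H$
$Z{\left(G \right)} = 4 G^{2}$ ($Z{\left(G \right)} = 2 G 2 G = 4 G^{2}$)
$E = -58$
$l{\left(A \right)} = - A$ ($l{\left(A \right)} = A \left(-3 + 2\right) = A \left(-1\right) = - A$)
$k{\left(s \right)} = s + s^{2}$
$l{\left(E \right)} - k{\left(Z{\left(-7 \right)} \right)} = \left(-1\right) \left(-58\right) - 4 \left(-7\right)^{2} \left(1 + 4 \left(-7\right)^{2}\right) = 58 - 4 \cdot 49 \left(1 + 4 \cdot 49\right) = 58 - 196 \left(1 + 196\right) = 58 - 196 \cdot 197 = 58 - 38612 = -38554$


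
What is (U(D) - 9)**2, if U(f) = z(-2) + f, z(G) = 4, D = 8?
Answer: 9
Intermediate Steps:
U(f) = 4 + f
(U(D) - 9)**2 = ((4 + 8) - 9)**2 = (12 - 9)**2 = 3**2 = 9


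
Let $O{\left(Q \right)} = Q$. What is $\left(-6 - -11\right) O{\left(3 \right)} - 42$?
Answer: $-27$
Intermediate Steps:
$\left(-6 - -11\right) O{\left(3 \right)} - 42 = \left(-6 - -11\right) 3 - 42 = \left(-6 + 11\right) 3 - 42 = 5 \cdot 3 - 42 = 15 - 42 = -27$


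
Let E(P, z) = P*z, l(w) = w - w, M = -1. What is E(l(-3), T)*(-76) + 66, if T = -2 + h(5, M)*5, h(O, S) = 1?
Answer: 66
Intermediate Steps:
T = 3 (T = -2 + 1*5 = -2 + 5 = 3)
l(w) = 0
E(l(-3), T)*(-76) + 66 = (0*3)*(-76) + 66 = 0*(-76) + 66 = 0 + 66 = 66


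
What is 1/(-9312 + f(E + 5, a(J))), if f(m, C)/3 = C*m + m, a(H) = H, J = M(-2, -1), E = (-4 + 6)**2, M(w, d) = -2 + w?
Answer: -1/9393 ≈ -0.00010646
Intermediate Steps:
E = 4 (E = 2**2 = 4)
J = -4 (J = -2 - 2 = -4)
f(m, C) = 3*m + 3*C*m (f(m, C) = 3*(C*m + m) = 3*(m + C*m) = 3*m + 3*C*m)
1/(-9312 + f(E + 5, a(J))) = 1/(-9312 + 3*(4 + 5)*(1 - 4)) = 1/(-9312 + 3*9*(-3)) = 1/(-9312 - 81) = 1/(-9393) = -1/9393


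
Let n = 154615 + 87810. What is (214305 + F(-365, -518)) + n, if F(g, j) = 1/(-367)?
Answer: 167619909/367 ≈ 4.5673e+5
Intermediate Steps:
F(g, j) = -1/367
n = 242425
(214305 + F(-365, -518)) + n = (214305 - 1/367) + 242425 = 78649934/367 + 242425 = 167619909/367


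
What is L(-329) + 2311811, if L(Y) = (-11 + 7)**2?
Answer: 2311827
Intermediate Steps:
L(Y) = 16 (L(Y) = (-4)**2 = 16)
L(-329) + 2311811 = 16 + 2311811 = 2311827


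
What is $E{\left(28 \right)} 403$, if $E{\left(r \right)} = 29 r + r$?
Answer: $338520$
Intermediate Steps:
$E{\left(r \right)} = 30 r$
$E{\left(28 \right)} 403 = 30 \cdot 28 \cdot 403 = 840 \cdot 403 = 338520$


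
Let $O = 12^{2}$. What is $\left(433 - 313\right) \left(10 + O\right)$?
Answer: $18480$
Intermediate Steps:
$O = 144$
$\left(433 - 313\right) \left(10 + O\right) = \left(433 - 313\right) \left(10 + 144\right) = 120 \cdot 154 = 18480$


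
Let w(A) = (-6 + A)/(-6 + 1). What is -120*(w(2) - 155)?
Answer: 18504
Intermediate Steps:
w(A) = 6/5 - A/5 (w(A) = (-6 + A)/(-5) = (-6 + A)*(-⅕) = 6/5 - A/5)
-120*(w(2) - 155) = -120*((6/5 - ⅕*2) - 155) = -120*((6/5 - ⅖) - 155) = -120*(⅘ - 155) = -120*(-771/5) = 18504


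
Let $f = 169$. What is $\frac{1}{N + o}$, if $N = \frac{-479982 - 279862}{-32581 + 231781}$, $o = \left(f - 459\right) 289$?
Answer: $- \frac{49800}{4173927961} \approx -1.1931 \cdot 10^{-5}$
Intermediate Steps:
$o = -83810$ ($o = \left(169 - 459\right) 289 = \left(-290\right) 289 = -83810$)
$N = - \frac{189961}{49800}$ ($N = - \frac{759844}{199200} = \left(-759844\right) \frac{1}{199200} = - \frac{189961}{49800} \approx -3.8145$)
$\frac{1}{N + o} = \frac{1}{- \frac{189961}{49800} - 83810} = \frac{1}{- \frac{4173927961}{49800}} = - \frac{49800}{4173927961}$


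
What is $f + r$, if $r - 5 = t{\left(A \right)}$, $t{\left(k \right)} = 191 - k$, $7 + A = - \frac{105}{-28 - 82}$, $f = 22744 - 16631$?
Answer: $\frac{138931}{22} \approx 6315.0$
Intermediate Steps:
$f = 6113$
$A = - \frac{133}{22}$ ($A = -7 - \frac{105}{-28 - 82} = -7 - \frac{105}{-110} = -7 - - \frac{21}{22} = -7 + \frac{21}{22} = - \frac{133}{22} \approx -6.0455$)
$r = \frac{4445}{22}$ ($r = 5 + \left(191 - - \frac{133}{22}\right) = 5 + \left(191 + \frac{133}{22}\right) = 5 + \frac{4335}{22} = \frac{4445}{22} \approx 202.05$)
$f + r = 6113 + \frac{4445}{22} = \frac{138931}{22}$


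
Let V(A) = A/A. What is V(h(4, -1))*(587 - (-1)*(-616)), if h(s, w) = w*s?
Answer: -29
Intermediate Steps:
h(s, w) = s*w
V(A) = 1
V(h(4, -1))*(587 - (-1)*(-616)) = 1*(587 - (-1)*(-616)) = 1*(587 - 1*616) = 1*(587 - 616) = 1*(-29) = -29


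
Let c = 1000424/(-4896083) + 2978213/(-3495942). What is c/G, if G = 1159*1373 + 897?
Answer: -18079002319087/27252835884863929944 ≈ -6.6338e-7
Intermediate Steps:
G = 1592204 (G = 1591307 + 897 = 1592204)
c = -18079002319087/17116422195186 (c = 1000424*(-1/4896083) + 2978213*(-1/3495942) = -1000424/4896083 - 2978213/3495942 = -18079002319087/17116422195186 ≈ -1.0562)
c/G = -18079002319087/17116422195186/1592204 = -18079002319087/17116422195186*1/1592204 = -18079002319087/27252835884863929944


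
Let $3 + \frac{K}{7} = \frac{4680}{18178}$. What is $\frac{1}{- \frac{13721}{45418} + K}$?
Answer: $- \frac{412804202}{8049651571} \approx -0.051282$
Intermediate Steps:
$K = - \frac{174489}{9089}$ ($K = -21 + 7 \cdot \frac{4680}{18178} = -21 + 7 \cdot 4680 \cdot \frac{1}{18178} = -21 + 7 \cdot \frac{2340}{9089} = -21 + \frac{16380}{9089} = - \frac{174489}{9089} \approx -19.198$)
$\frac{1}{- \frac{13721}{45418} + K} = \frac{1}{- \frac{13721}{45418} - \frac{174489}{9089}} = \frac{1}{- \frac{8049651571}{412804202}} = - \frac{412804202}{8049651571}$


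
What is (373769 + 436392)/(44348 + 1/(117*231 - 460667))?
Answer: 351318216040/19231066719 ≈ 18.268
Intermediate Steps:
(373769 + 436392)/(44348 + 1/(117*231 - 460667)) = 810161/(44348 + 1/(27027 - 460667)) = 810161/(44348 + 1/(-433640)) = 810161/(44348 - 1/433640) = 810161/(19231066719/433640) = 810161*(433640/19231066719) = 351318216040/19231066719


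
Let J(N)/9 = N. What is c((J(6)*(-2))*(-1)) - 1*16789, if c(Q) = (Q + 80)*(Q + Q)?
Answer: 23819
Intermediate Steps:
J(N) = 9*N
c(Q) = 2*Q*(80 + Q) (c(Q) = (80 + Q)*(2*Q) = 2*Q*(80 + Q))
c((J(6)*(-2))*(-1)) - 1*16789 = 2*(((9*6)*(-2))*(-1))*(80 + ((9*6)*(-2))*(-1)) - 1*16789 = 2*((54*(-2))*(-1))*(80 + (54*(-2))*(-1)) - 16789 = 2*(-108*(-1))*(80 - 108*(-1)) - 16789 = 2*108*(80 + 108) - 16789 = 2*108*188 - 16789 = 40608 - 16789 = 23819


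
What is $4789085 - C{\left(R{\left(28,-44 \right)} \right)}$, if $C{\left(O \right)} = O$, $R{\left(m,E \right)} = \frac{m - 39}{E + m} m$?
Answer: $\frac{19156263}{4} \approx 4.7891 \cdot 10^{6}$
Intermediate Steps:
$R{\left(m,E \right)} = \frac{m \left(-39 + m\right)}{E + m}$ ($R{\left(m,E \right)} = \frac{-39 + m}{E + m} m = \frac{m \left(-39 + m\right)}{E + m}$)
$4789085 - C{\left(R{\left(28,-44 \right)} \right)} = 4789085 - \frac{28 \left(-39 + 28\right)}{-44 + 28} = 4789085 - 28 \frac{1}{-16} \left(-11\right) = 4789085 - 28 \left(- \frac{1}{16}\right) \left(-11\right) = 4789085 - \frac{77}{4} = \frac{19156263}{4}$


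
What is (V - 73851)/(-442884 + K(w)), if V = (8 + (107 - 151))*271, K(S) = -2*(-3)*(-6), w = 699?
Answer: 27869/147640 ≈ 0.18876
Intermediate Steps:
K(S) = -36 (K(S) = 6*(-6) = -36)
V = -9756 (V = (8 - 44)*271 = -36*271 = -9756)
(V - 73851)/(-442884 + K(w)) = (-9756 - 73851)/(-442884 - 36) = -83607/(-442920) = -83607*(-1/442920) = 27869/147640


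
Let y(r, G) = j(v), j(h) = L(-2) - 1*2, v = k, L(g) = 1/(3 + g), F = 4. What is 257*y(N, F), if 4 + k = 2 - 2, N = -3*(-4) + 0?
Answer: -257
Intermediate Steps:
N = 12 (N = 12 + 0 = 12)
k = -4 (k = -4 + (2 - 2) = -4 + 0 = -4)
v = -4
j(h) = -1 (j(h) = 1/(3 - 2) - 1*2 = 1/1 - 2 = 1 - 2 = -1)
y(r, G) = -1
257*y(N, F) = 257*(-1) = -257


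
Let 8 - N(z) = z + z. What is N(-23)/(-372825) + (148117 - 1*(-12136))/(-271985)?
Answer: -1328022487/2253395725 ≈ -0.58934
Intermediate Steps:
N(z) = 8 - 2*z (N(z) = 8 - (z + z) = 8 - 2*z)
N(-23)/(-372825) + (148117 - 1*(-12136))/(-271985) = (8 - 2*(-23))/(-372825) + (148117 - 1*(-12136))/(-271985) = (8 + 46)*(-1/372825) + (148117 + 12136)*(-1/271985) = 54*(-1/372825) + 160253*(-1/271985) = -6/41425 - 160253/271985 = -1328022487/2253395725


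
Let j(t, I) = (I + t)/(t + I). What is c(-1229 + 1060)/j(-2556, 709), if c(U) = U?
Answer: -169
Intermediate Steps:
j(t, I) = 1 (j(t, I) = (I + t)/(I + t) = 1)
c(-1229 + 1060)/j(-2556, 709) = (-1229 + 1060)/1 = -169*1 = -169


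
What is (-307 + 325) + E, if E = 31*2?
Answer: 80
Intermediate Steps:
E = 62
(-307 + 325) + E = (-307 + 325) + 62 = 18 + 62 = 80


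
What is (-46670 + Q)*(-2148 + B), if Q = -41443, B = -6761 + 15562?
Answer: -586215789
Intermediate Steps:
B = 8801
(-46670 + Q)*(-2148 + B) = (-46670 - 41443)*(-2148 + 8801) = -88113*6653 = -586215789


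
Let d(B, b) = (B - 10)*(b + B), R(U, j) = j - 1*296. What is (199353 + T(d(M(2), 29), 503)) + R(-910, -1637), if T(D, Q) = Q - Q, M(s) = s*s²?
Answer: 197420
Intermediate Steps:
M(s) = s³
R(U, j) = -296 + j (R(U, j) = j - 296 = -296 + j)
d(B, b) = (-10 + B)*(B + b)
T(D, Q) = 0
(199353 + T(d(M(2), 29), 503)) + R(-910, -1637) = (199353 + 0) + (-296 - 1637) = 199353 - 1933 = 197420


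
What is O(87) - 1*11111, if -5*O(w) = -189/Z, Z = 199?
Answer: -11055256/995 ≈ -11111.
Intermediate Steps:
O(w) = 189/995 (O(w) = -(-189)/(5*199) = -⅕*(-189/199) = 189/995)
O(87) - 1*11111 = 189/995 - 1*11111 = 189/995 - 11111 = -11055256/995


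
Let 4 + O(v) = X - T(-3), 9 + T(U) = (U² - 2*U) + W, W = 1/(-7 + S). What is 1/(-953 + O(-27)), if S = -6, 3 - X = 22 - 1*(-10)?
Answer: -13/12895 ≈ -0.0010081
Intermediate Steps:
X = -29 (X = 3 - (22 - 1*(-10)) = 3 - (22 + 10) = 3 - 1*32 = 3 - 32 = -29)
W = -1/13 (W = 1/(-7 - 6) = 1/(-13) = -1/13 ≈ -0.076923)
T(U) = -118/13 + U² - 2*U (T(U) = -9 + ((U² - 2*U) - 1/13) = -9 + (-1/13 + U² - 2*U) = -118/13 + U² - 2*U)
O(v) = -506/13 (O(v) = -4 + (-29 - (-118/13 + (-3)² - 2*(-3))) = -4 + (-29 - (-118/13 + 9 + 6)) = -4 + (-29 - 1*77/13) = -4 + (-29 - 77/13) = -4 - 454/13 = -506/13)
1/(-953 + O(-27)) = 1/(-953 - 506/13) = 1/(-12895/13) = -13/12895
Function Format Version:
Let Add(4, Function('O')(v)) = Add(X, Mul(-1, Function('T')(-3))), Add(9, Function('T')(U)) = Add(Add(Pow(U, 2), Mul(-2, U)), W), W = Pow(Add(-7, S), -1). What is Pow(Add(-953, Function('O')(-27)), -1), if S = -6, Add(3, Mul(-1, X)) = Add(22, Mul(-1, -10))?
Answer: Rational(-13, 12895) ≈ -0.0010081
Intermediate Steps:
X = -29 (X = Add(3, Mul(-1, Add(22, Mul(-1, -10)))) = Add(3, Mul(-1, Add(22, 10))) = Add(3, Mul(-1, 32)) = Add(3, -32) = -29)
W = Rational(-1, 13) (W = Pow(Add(-7, -6), -1) = Pow(-13, -1) = Rational(-1, 13) ≈ -0.076923)
Function('T')(U) = Add(Rational(-118, 13), Pow(U, 2), Mul(-2, U)) (Function('T')(U) = Add(-9, Add(Add(Pow(U, 2), Mul(-2, U)), Rational(-1, 13))) = Add(-9, Add(Rational(-1, 13), Pow(U, 2), Mul(-2, U))) = Add(Rational(-118, 13), Pow(U, 2), Mul(-2, U)))
Function('O')(v) = Rational(-506, 13) (Function('O')(v) = Add(-4, Add(-29, Mul(-1, Add(Rational(-118, 13), Pow(-3, 2), Mul(-2, -3))))) = Add(-4, Add(-29, Mul(-1, Add(Rational(-118, 13), 9, 6)))) = Add(-4, Add(-29, Mul(-1, Rational(77, 13)))) = Add(-4, Add(-29, Rational(-77, 13))) = Add(-4, Rational(-454, 13)) = Rational(-506, 13))
Pow(Add(-953, Function('O')(-27)), -1) = Pow(Add(-953, Rational(-506, 13)), -1) = Pow(Rational(-12895, 13), -1) = Rational(-13, 12895)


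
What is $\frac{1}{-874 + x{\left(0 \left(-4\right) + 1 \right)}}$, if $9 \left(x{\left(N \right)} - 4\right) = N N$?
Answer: $- \frac{9}{7829} \approx -0.0011496$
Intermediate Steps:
$x{\left(N \right)} = 4 + \frac{N^{2}}{9}$ ($x{\left(N \right)} = 4 + \frac{N N}{9} = 4 + \frac{N^{2}}{9}$)
$\frac{1}{-874 + x{\left(0 \left(-4\right) + 1 \right)}} = \frac{1}{-874 + \left(4 + \frac{\left(0 \left(-4\right) + 1\right)^{2}}{9}\right)} = \frac{1}{-874 + \left(4 + \frac{\left(0 + 1\right)^{2}}{9}\right)} = \frac{1}{-874 + \left(4 + \frac{1^{2}}{9}\right)} = \frac{1}{-874 + \left(4 + \frac{1}{9} \cdot 1\right)} = \frac{1}{-874 + \left(4 + \frac{1}{9}\right)} = \frac{1}{-874 + \frac{37}{9}} = \frac{1}{- \frac{7829}{9}} = - \frac{9}{7829}$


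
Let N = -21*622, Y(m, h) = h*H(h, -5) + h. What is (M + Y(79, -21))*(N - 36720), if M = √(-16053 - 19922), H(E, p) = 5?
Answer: 6272532 - 248910*I*√1439 ≈ 6.2725e+6 - 9.4422e+6*I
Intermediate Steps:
M = 5*I*√1439 (M = √(-35975) = 5*I*√1439 ≈ 189.67*I)
Y(m, h) = 6*h (Y(m, h) = h*5 + h = 5*h + h = 6*h)
N = -13062
(M + Y(79, -21))*(N - 36720) = (5*I*√1439 + 6*(-21))*(-13062 - 36720) = (5*I*√1439 - 126)*(-49782) = (-126 + 5*I*√1439)*(-49782) = 6272532 - 248910*I*√1439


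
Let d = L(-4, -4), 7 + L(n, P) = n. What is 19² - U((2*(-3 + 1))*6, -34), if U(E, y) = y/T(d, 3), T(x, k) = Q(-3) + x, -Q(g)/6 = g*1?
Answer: 2561/7 ≈ 365.86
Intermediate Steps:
L(n, P) = -7 + n
d = -11 (d = -7 - 4 = -11)
Q(g) = -6*g
T(x, k) = 18 + x (T(x, k) = -6*(-3) + x = 18 + x)
U(E, y) = y/7 (U(E, y) = y/(18 - 11) = y/7)
19² - U((2*(-3 + 1))*6, -34) = 19² - (-34)/7 = 361 - 1*(-34/7) = 361 + 34/7 = 2561/7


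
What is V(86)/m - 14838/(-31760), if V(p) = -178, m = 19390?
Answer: 14102777/30791320 ≈ 0.45801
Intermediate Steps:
V(86)/m - 14838/(-31760) = -178/19390 - 14838/(-31760) = -178*1/19390 - 14838*(-1/31760) = -89/9695 + 7419/15880 = 14102777/30791320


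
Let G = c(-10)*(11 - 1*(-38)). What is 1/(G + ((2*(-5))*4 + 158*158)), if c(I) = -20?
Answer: 1/23944 ≈ 4.1764e-5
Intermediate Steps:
G = -980 (G = -20*(11 - 1*(-38)) = -20*(11 + 38) = -20*49 = -980)
1/(G + ((2*(-5))*4 + 158*158)) = 1/(-980 + ((2*(-5))*4 + 158*158)) = 1/(-980 + (-10*4 + 24964)) = 1/(-980 + (-40 + 24964)) = 1/(-980 + 24924) = 1/23944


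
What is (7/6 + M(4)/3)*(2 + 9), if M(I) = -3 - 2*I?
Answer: -55/2 ≈ -27.500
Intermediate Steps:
(7/6 + M(4)/3)*(2 + 9) = (7/6 + (-3 - 2*4)/3)*(2 + 9) = (7*(⅙) + (-3 - 8)*(⅓))*11 = (7/6 - 11*⅓)*11 = (7/6 - 11/3)*11 = -5/2*11 = -55/2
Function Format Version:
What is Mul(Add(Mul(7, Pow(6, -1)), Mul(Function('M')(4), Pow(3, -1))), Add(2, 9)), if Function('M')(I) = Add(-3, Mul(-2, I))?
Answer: Rational(-55, 2) ≈ -27.500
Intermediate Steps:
Mul(Add(Mul(7, Pow(6, -1)), Mul(Function('M')(4), Pow(3, -1))), Add(2, 9)) = Mul(Add(Mul(7, Pow(6, -1)), Mul(Add(-3, Mul(-2, 4)), Pow(3, -1))), Add(2, 9)) = Mul(Add(Mul(7, Rational(1, 6)), Mul(Add(-3, -8), Rational(1, 3))), 11) = Mul(Add(Rational(7, 6), Mul(-11, Rational(1, 3))), 11) = Mul(Add(Rational(7, 6), Rational(-11, 3)), 11) = Mul(Rational(-5, 2), 11) = Rational(-55, 2)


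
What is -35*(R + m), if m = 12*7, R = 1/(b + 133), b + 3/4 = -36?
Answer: -32344/11 ≈ -2940.4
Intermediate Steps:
b = -147/4 (b = -¾ - 36 = -147/4 ≈ -36.750)
R = 4/385 (R = 1/(-147/4 + 133) = 1/(385/4) = 4/385 ≈ 0.010390)
m = 84
-35*(R + m) = -35*(4/385 + 84) = -35*32344/385 = -32344/11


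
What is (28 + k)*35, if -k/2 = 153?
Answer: -9730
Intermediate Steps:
k = -306 (k = -2*153 = -306)
(28 + k)*35 = (28 - 306)*35 = -278*35 = -9730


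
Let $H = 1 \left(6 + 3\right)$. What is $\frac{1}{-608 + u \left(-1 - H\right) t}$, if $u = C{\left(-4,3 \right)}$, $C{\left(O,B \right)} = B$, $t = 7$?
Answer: $- \frac{1}{818} \approx -0.0012225$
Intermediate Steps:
$H = 9$ ($H = 1 \cdot 9 = 9$)
$u = 3$
$\frac{1}{-608 + u \left(-1 - H\right) t} = \frac{1}{-608 + 3 \left(-1 - 9\right) 7} = \frac{1}{-608 + 3 \left(-10\right) 7} = \frac{1}{-608 - 210} = \frac{1}{-818} = - \frac{1}{818}$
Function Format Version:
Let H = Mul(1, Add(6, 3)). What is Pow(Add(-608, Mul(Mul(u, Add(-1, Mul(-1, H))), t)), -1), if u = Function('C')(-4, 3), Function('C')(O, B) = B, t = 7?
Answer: Rational(-1, 818) ≈ -0.0012225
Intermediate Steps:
H = 9 (H = Mul(1, 9) = 9)
u = 3
Pow(Add(-608, Mul(Mul(u, Add(-1, Mul(-1, H))), t)), -1) = Pow(Add(-608, Mul(Mul(3, Add(-1, Mul(-1, 9))), 7)), -1) = Pow(Add(-608, Mul(Mul(3, Add(-1, -9)), 7)), -1) = Pow(Add(-608, Mul(Mul(3, -10), 7)), -1) = Pow(Add(-608, Mul(-30, 7)), -1) = Pow(Add(-608, -210), -1) = Pow(-818, -1) = Rational(-1, 818)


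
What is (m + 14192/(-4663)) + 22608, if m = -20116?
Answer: 11606004/4663 ≈ 2489.0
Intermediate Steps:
(m + 14192/(-4663)) + 22608 = (-20116 + 14192/(-4663)) + 22608 = (-20116 + 14192*(-1/4663)) + 22608 = (-20116 - 14192/4663) + 22608 = -93815100/4663 + 22608 = 11606004/4663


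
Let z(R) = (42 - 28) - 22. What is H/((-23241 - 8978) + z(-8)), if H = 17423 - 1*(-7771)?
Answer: -1938/2479 ≈ -0.78177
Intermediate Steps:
z(R) = -8 (z(R) = 14 - 22 = -8)
H = 25194 (H = 17423 + 7771 = 25194)
H/((-23241 - 8978) + z(-8)) = 25194/((-23241 - 8978) - 8) = 25194/(-32219 - 8) = 25194/(-32227) = 25194*(-1/32227) = -1938/2479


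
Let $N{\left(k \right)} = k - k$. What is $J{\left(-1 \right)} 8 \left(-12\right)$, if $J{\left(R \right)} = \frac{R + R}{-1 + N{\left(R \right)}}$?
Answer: $-192$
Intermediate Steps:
$N{\left(k \right)} = 0$
$J{\left(R \right)} = - 2 R$ ($J{\left(R \right)} = \frac{R + R}{-1 + 0} = \frac{2 R}{-1} = 2 R \left(-1\right) = - 2 R$)
$J{\left(-1 \right)} 8 \left(-12\right) = \left(-2\right) \left(-1\right) 8 \left(-12\right) = 2 \cdot 8 \left(-12\right) = 16 \left(-12\right) = -192$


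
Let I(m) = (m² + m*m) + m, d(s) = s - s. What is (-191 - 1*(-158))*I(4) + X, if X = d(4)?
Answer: -1188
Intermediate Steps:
d(s) = 0
X = 0
I(m) = m + 2*m² (I(m) = (m² + m²) + m = 2*m² + m = m + 2*m²)
(-191 - 1*(-158))*I(4) + X = (-191 - 1*(-158))*(4*(1 + 2*4)) + 0 = (-191 + 158)*(4*(1 + 8)) + 0 = -132*9 + 0 = -33*36 + 0 = -1188 + 0 = -1188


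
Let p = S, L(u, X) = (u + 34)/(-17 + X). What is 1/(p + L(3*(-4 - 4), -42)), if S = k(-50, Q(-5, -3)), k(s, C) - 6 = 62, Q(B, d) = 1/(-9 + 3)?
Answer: 59/4002 ≈ 0.014743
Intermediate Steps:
Q(B, d) = -⅙ (Q(B, d) = 1/(-6) = -⅙)
k(s, C) = 68 (k(s, C) = 6 + 62 = 68)
S = 68
L(u, X) = (34 + u)/(-17 + X)
p = 68
1/(p + L(3*(-4 - 4), -42)) = 1/(68 + (34 + 3*(-4 - 4))/(-17 - 42)) = 1/(68 + (34 + 3*(-8))/(-59)) = 1/(68 - (34 - 24)/59) = 1/(68 - 1/59*10) = 1/(68 - 10/59) = 1/(4002/59) = 59/4002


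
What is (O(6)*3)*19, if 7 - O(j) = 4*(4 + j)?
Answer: -1881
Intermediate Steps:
O(j) = -9 - 4*j (O(j) = 7 - 4*(4 + j) = 7 - (16 + 4*j) = 7 + (-16 - 4*j) = -9 - 4*j)
(O(6)*3)*19 = ((-9 - 4*6)*3)*19 = ((-9 - 24)*3)*19 = -33*3*19 = -99*19 = -1881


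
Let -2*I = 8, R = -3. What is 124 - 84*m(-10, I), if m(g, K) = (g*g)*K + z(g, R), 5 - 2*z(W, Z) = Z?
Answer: 33388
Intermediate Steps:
z(W, Z) = 5/2 - Z/2
I = -4 (I = -1/2*8 = -4)
m(g, K) = 4 + K*g**2 (m(g, K) = (g*g)*K + (5/2 - 1/2*(-3)) = g**2*K + (5/2 + 3/2) = K*g**2 + 4 = 4 + K*g**2)
124 - 84*m(-10, I) = 124 - 84*(4 - 4*(-10)**2) = 124 - 84*(4 - 4*100) = 124 - 84*(4 - 400) = 124 - 84*(-396) = 124 + 33264 = 33388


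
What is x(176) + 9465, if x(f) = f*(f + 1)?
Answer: 40617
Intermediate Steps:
x(f) = f*(1 + f)
x(176) + 9465 = 176*(1 + 176) + 9465 = 176*177 + 9465 = 31152 + 9465 = 40617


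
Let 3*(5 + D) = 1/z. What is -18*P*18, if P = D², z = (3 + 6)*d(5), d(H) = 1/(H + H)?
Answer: -62500/9 ≈ -6944.4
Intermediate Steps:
d(H) = 1/(2*H)
z = 9/10 (z = (3 + 6)*((½)/5) = 9*((½)*(⅕)) = 9*(⅒) = 9/10 ≈ 0.90000)
D = -125/27 (D = -5 + 1/(3*(9/10)) = -5 + (⅓)*(10/9) = -5 + 10/27 = -125/27 ≈ -4.6296)
P = 15625/729 (P = (-125/27)² = 15625/729 ≈ 21.433)
-18*P*18 = -18*15625/729*18 = -31250/81*18 = -62500/9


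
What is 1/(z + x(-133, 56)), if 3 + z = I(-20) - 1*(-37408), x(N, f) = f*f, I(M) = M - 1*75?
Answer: 1/40446 ≈ 2.4724e-5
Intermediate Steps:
I(M) = -75 + M (I(M) = M - 75 = -75 + M)
x(N, f) = f²
z = 37310 (z = -3 + ((-75 - 20) - 1*(-37408)) = -3 + (-95 + 37408) = -3 + 37313 = 37310)
1/(z + x(-133, 56)) = 1/(37310 + 56²) = 1/(37310 + 3136) = 1/40446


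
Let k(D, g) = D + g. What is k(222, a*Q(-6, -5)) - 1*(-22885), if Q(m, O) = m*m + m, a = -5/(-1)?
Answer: 23257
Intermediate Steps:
a = 5 (a = -5*(-1) = 5)
Q(m, O) = m + m² (Q(m, O) = m² + m = m + m²)
k(222, a*Q(-6, -5)) - 1*(-22885) = (222 + 5*(-6*(1 - 6))) - 1*(-22885) = (222 + 5*(-6*(-5))) + 22885 = (222 + 5*30) + 22885 = (222 + 150) + 22885 = 372 + 22885 = 23257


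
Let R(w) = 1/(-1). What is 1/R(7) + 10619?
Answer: 10618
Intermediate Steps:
R(w) = -1
1/R(7) + 10619 = 1/(-1) + 10619 = -1 + 10619 = 10618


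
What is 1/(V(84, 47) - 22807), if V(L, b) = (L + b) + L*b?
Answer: -1/18728 ≈ -5.3396e-5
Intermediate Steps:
V(L, b) = L + b + L*b
1/(V(84, 47) - 22807) = 1/((84 + 47 + 84*47) - 22807) = 1/((84 + 47 + 3948) - 22807) = 1/(4079 - 22807) = 1/(-18728) = -1/18728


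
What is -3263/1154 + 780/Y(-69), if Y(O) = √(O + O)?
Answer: -3263/1154 - 130*I*√138/23 ≈ -2.8276 - 66.398*I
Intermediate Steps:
Y(O) = √2*√O (Y(O) = √(2*O) = √2*√O)
-3263/1154 + 780/Y(-69) = -3263/1154 + 780/((√2*√(-69))) = -3263*1/1154 + 780/((√2*(I*√69))) = -3263/1154 + 780/((I*√138)) = -3263/1154 + 780*(-I*√138/138) = -3263/1154 - 130*I*√138/23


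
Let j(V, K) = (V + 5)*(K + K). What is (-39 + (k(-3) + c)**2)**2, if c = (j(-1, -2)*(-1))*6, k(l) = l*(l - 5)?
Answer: 206238321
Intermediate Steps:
j(V, K) = 2*K*(5 + V) (j(V, K) = (5 + V)*(2*K) = 2*K*(5 + V))
k(l) = l*(-5 + l)
c = 96 (c = ((2*(-2)*(5 - 1))*(-1))*6 = ((2*(-2)*4)*(-1))*6 = -16*(-1)*6 = 16*6 = 96)
(-39 + (k(-3) + c)**2)**2 = (-39 + (-3*(-5 - 3) + 96)**2)**2 = (-39 + (-3*(-8) + 96)**2)**2 = (-39 + (24 + 96)**2)**2 = (-39 + 120**2)**2 = (-39 + 14400)**2 = 14361**2 = 206238321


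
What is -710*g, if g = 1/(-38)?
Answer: 355/19 ≈ 18.684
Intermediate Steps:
g = -1/38 ≈ -0.026316
-710*g = -710*(-1/38) = 355/19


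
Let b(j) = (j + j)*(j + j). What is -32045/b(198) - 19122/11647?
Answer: -3371863667/1826435952 ≈ -1.8461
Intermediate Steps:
b(j) = 4*j**2 (b(j) = (2*j)*(2*j) = 4*j**2)
-32045/b(198) - 19122/11647 = -32045/(4*198**2) - 19122/11647 = -32045/(4*39204) - 19122*1/11647 = -32045/156816 - 19122/11647 = -3371863667/1826435952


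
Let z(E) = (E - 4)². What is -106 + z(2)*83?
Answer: 226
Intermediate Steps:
z(E) = (-4 + E)²
-106 + z(2)*83 = -106 + (-4 + 2)²*83 = -106 + (-2)²*83 = -106 + 4*83 = -106 + 332 = 226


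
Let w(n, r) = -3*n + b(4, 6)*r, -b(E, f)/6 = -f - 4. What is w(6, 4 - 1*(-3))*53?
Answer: 21306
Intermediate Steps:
b(E, f) = 24 + 6*f (b(E, f) = -6*(-f - 4) = -6*(-4 - f) = 24 + 6*f)
w(n, r) = -3*n + 60*r (w(n, r) = -3*n + (24 + 6*6)*r = -3*n + (24 + 36)*r = -3*n + 60*r)
w(6, 4 - 1*(-3))*53 = (-3*6 + 60*(4 - 1*(-3)))*53 = (-18 + 60*(4 + 3))*53 = (-18 + 60*7)*53 = (-18 + 420)*53 = 402*53 = 21306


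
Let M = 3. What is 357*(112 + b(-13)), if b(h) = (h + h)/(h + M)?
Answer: 204561/5 ≈ 40912.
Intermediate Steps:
b(h) = 2*h/(3 + h) (b(h) = (h + h)/(h + 3) = (2*h)/(3 + h) = 2*h/(3 + h))
357*(112 + b(-13)) = 357*(112 + 2*(-13)/(3 - 13)) = 357*(112 + 2*(-13)/(-10)) = 357*(112 + 2*(-13)*(-⅒)) = 357*(112 + 13/5) = 357*(573/5) = 204561/5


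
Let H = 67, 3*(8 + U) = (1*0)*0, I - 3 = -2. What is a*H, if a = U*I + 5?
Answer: -201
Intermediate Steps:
I = 1 (I = 3 - 2 = 1)
U = -8 (U = -8 + ((1*0)*0)/3 = -8 + (0*0)/3 = -8 + (1/3)*0 = -8 + 0 = -8)
a = -3 (a = -8*1 + 5 = -8 + 5 = -3)
a*H = -3*67 = -201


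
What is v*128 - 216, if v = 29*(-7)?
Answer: -26200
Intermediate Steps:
v = -203
v*128 - 216 = -203*128 - 216 = -25984 - 216 = -26200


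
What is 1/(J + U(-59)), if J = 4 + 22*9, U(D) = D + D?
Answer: 1/84 ≈ 0.011905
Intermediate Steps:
U(D) = 2*D
J = 202 (J = 4 + 198 = 202)
1/(J + U(-59)) = 1/(202 + 2*(-59)) = 1/(202 - 118) = 1/84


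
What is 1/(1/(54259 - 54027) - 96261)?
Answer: -232/22332551 ≈ -1.0388e-5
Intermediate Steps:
1/(1/(54259 - 54027) - 96261) = 1/(1/232 - 96261) = 1/(-22332551/232) = -232/22332551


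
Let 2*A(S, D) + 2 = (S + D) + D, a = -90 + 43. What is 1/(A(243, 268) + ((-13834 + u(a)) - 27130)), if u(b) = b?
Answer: -2/81245 ≈ -2.4617e-5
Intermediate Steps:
a = -47
A(S, D) = -1 + D + S/2 (A(S, D) = -1 + ((S + D) + D)/2 = -1 + ((D + S) + D)/2 = -1 + (S + 2*D)/2 = -1 + (D + S/2) = -1 + D + S/2)
1/(A(243, 268) + ((-13834 + u(a)) - 27130)) = 1/((-1 + 268 + (½)*243) + ((-13834 - 47) - 27130)) = 1/((-1 + 268 + 243/2) + (-13881 - 27130)) = 1/(777/2 - 41011) = 1/(-81245/2) = -2/81245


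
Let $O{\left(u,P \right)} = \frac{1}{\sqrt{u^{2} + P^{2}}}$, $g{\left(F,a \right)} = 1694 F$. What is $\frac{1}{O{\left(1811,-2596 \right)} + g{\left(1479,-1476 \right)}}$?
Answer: $\frac{25101705252162}{62890464983103231011} - \frac{\sqrt{10018937}}{62890464983103231011} \approx 3.9913 \cdot 10^{-7}$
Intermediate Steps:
$O{\left(u,P \right)} = \frac{1}{\sqrt{P^{2} + u^{2}}}$
$\frac{1}{O{\left(1811,-2596 \right)} + g{\left(1479,-1476 \right)}} = \frac{1}{\frac{1}{\sqrt{\left(-2596\right)^{2} + 1811^{2}}} + 1694 \cdot 1479} = \frac{1}{\frac{1}{\sqrt{6739216 + 3279721}} + 2505426} = \frac{1}{\frac{1}{\sqrt{10018937}} + 2505426} = \frac{1}{\frac{\sqrt{10018937}}{10018937} + 2505426} = \frac{1}{2505426 + \frac{\sqrt{10018937}}{10018937}}$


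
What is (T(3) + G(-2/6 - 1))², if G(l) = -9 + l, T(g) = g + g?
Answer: 169/9 ≈ 18.778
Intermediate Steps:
T(g) = 2*g
(T(3) + G(-2/6 - 1))² = (2*3 + (-9 + (-2/6 - 1)))² = (6 + (-9 + (-2*⅙ - 1)))² = (6 + (-9 + (-⅓ - 1)))² = (6 + (-9 - 4/3))² = (6 - 31/3)² = (-13/3)² = 169/9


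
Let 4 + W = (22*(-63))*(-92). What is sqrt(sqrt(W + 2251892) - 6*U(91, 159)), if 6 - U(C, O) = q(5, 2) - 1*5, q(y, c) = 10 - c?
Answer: sqrt(-18 + 10*sqrt(23794)) ≈ 39.045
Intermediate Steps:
U(C, O) = 3 (U(C, O) = 6 - ((10 - 1*2) - 1*5) = 6 - ((10 - 2) - 5) = 6 - (8 - 5) = 6 - 1*3 = 6 - 3 = 3)
W = 127508 (W = -4 + (22*(-63))*(-92) = -4 - 1386*(-92) = -4 + 127512 = 127508)
sqrt(sqrt(W + 2251892) - 6*U(91, 159)) = sqrt(sqrt(127508 + 2251892) - 6*3) = sqrt(sqrt(2379400) - 18) = sqrt(10*sqrt(23794) - 18) = sqrt(-18 + 10*sqrt(23794))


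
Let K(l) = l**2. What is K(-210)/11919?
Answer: 14700/3973 ≈ 3.7000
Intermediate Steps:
K(-210)/11919 = (-210)**2/11919 = 44100*(1/11919) = 14700/3973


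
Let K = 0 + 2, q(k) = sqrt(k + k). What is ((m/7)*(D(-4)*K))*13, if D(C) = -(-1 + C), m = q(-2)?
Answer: 260*I/7 ≈ 37.143*I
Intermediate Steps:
q(k) = sqrt(2)*sqrt(k) (q(k) = sqrt(2*k) = sqrt(2)*sqrt(k))
m = 2*I (m = sqrt(2)*sqrt(-2) = sqrt(2)*(I*sqrt(2)) = 2*I ≈ 2.0*I)
D(C) = 1 - C
K = 2
((m/7)*(D(-4)*K))*13 = (((2*I)/7)*((1 - 1*(-4))*2))*13 = (((2*I)*(1/7))*((1 + 4)*2))*13 = ((2*I/7)*(5*2))*13 = ((2*I/7)*10)*13 = (20*I/7)*13 = 260*I/7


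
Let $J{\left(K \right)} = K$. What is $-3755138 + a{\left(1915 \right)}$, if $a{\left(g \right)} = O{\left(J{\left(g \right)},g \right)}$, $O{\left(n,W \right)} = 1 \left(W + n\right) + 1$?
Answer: $-3751307$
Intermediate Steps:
$O{\left(n,W \right)} = 1 + W + n$ ($O{\left(n,W \right)} = \left(W + n\right) + 1 = 1 + W + n$)
$a{\left(g \right)} = 1 + 2 g$ ($a{\left(g \right)} = 1 + g + g = 1 + 2 g$)
$-3755138 + a{\left(1915 \right)} = -3755138 + \left(1 + 2 \cdot 1915\right) = -3755138 + \left(1 + 3830\right) = -3755138 + 3831 = -3751307$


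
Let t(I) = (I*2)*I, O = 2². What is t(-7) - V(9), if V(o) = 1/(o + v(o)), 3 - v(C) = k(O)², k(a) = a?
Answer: 393/4 ≈ 98.250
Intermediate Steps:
O = 4
t(I) = 2*I² (t(I) = (2*I)*I = 2*I²)
v(C) = -13 (v(C) = 3 - 1*4² = 3 - 1*16 = 3 - 16 = -13)
V(o) = 1/(-13 + o) (V(o) = 1/(o - 13) = 1/(-13 + o))
t(-7) - V(9) = 2*(-7)² - 1/(-13 + 9) = 2*49 - 1/(-4) = 98 - 1*(-¼) = 98 + ¼ = 393/4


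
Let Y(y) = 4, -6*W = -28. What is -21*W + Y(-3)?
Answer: -94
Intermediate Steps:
W = 14/3 (W = -⅙*(-28) = 14/3 ≈ 4.6667)
-21*W + Y(-3) = -21*14/3 + 4 = -98 + 4 = -94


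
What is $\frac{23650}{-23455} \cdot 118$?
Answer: $- \frac{558140}{4691} \approx -118.98$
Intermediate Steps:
$\frac{23650}{-23455} \cdot 118 = 23650 \left(- \frac{1}{23455}\right) 118 = \left(- \frac{4730}{4691}\right) 118 = - \frac{558140}{4691}$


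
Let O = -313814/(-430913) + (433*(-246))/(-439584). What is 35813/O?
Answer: 19163238889424/519343515 ≈ 36899.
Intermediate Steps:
O = 30641267385/31570410032 (O = -313814*(-1/430913) - 106518*(-1/439584) = 313814/430913 + 17753/73264 = 30641267385/31570410032 ≈ 0.97057)
35813/O = 35813/(30641267385/31570410032) = 35813*(31570410032/30641267385) = 19163238889424/519343515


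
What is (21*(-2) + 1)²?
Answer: 1681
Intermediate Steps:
(21*(-2) + 1)² = (-42 + 1)² = (-41)² = 1681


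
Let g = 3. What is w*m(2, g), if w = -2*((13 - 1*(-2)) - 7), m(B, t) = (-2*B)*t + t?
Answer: 144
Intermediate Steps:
m(B, t) = t - 2*B*t (m(B, t) = -2*B*t + t = t - 2*B*t)
w = -16 (w = -2*((13 + 2) - 7) = -2*(15 - 7) = -2*8 = -16)
w*m(2, g) = -48*(1 - 2*2) = -48*(1 - 4) = -48*(-3) = -16*(-9) = 144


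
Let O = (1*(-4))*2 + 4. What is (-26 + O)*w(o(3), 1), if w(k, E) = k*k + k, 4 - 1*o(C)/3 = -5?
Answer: -22680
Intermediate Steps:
o(C) = 27 (o(C) = 12 - 3*(-5) = 12 + 15 = 27)
w(k, E) = k + k² (w(k, E) = k² + k = k + k²)
O = -4 (O = -4*2 + 4 = -8 + 4 = -4)
(-26 + O)*w(o(3), 1) = (-26 - 4)*(27*(1 + 27)) = -810*28 = -30*756 = -22680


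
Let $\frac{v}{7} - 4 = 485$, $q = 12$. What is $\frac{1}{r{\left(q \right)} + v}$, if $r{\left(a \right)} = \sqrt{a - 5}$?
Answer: $\frac{489}{1673846} - \frac{\sqrt{7}}{11716922} \approx 0.00029192$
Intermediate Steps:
$v = 3423$ ($v = 28 + 7 \cdot 485 = 28 + 3395 = 3423$)
$r{\left(a \right)} = \sqrt{-5 + a}$
$\frac{1}{r{\left(q \right)} + v} = \frac{1}{\sqrt{-5 + 12} + 3423} = \frac{1}{\sqrt{7} + 3423} = \frac{1}{3423 + \sqrt{7}}$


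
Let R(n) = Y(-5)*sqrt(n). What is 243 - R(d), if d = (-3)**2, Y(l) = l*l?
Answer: 168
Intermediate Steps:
Y(l) = l**2
d = 9
R(n) = 25*sqrt(n) (R(n) = (-5)**2*sqrt(n) = 25*sqrt(n))
243 - R(d) = 243 - 25*sqrt(9) = 243 - 25*3 = 243 - 1*75 = 243 - 75 = 168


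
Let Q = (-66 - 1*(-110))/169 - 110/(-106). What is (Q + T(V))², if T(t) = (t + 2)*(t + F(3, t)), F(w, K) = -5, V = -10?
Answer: 1180410542089/80227849 ≈ 14713.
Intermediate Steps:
Q = 11627/8957 (Q = (-66 + 110)*(1/169) - 110*(-1/106) = 44*(1/169) + 55/53 = 44/169 + 55/53 = 11627/8957 ≈ 1.2981)
T(t) = (-5 + t)*(2 + t) (T(t) = (t + 2)*(t - 5) = (2 + t)*(-5 + t) = (-5 + t)*(2 + t))
(Q + T(V))² = (11627/8957 + (-10 + (-10)² - 3*(-10)))² = (11627/8957 + (-10 + 100 + 30))² = (11627/8957 + 120)² = (1086467/8957)² = 1180410542089/80227849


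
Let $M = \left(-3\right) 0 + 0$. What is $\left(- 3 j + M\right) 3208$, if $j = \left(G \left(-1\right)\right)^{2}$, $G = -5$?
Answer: $-240600$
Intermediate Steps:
$M = 0$ ($M = 0 + 0 = 0$)
$j = 25$ ($j = \left(\left(-5\right) \left(-1\right)\right)^{2} = 5^{2} = 25$)
$\left(- 3 j + M\right) 3208 = \left(\left(-3\right) 25 + 0\right) 3208 = \left(-75 + 0\right) 3208 = \left(-75\right) 3208 = -240600$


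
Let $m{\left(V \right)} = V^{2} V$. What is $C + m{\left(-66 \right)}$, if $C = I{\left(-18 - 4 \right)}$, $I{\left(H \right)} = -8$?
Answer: $-287504$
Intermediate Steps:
$C = -8$
$m{\left(V \right)} = V^{3}$
$C + m{\left(-66 \right)} = -8 + \left(-66\right)^{3} = -8 - 287496 = -287504$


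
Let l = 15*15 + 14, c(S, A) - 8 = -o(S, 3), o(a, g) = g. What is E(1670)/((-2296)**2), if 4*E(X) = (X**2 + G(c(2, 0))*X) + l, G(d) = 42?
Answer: 2859279/21086464 ≈ 0.13560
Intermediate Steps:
c(S, A) = 5 (c(S, A) = 8 - 1*3 = 8 - 3 = 5)
l = 239 (l = 225 + 14 = 239)
E(X) = 239/4 + X**2/4 + 21*X/2 (E(X) = ((X**2 + 42*X) + 239)/4 = (239 + X**2 + 42*X)/4 = 239/4 + X**2/4 + 21*X/2)
E(1670)/((-2296)**2) = (239/4 + (1/4)*1670**2 + (21/2)*1670)/((-2296)**2) = (239/4 + (1/4)*2788900 + 17535)/5271616 = (239/4 + 697225 + 17535)*(1/5271616) = (2859279/4)*(1/5271616) = 2859279/21086464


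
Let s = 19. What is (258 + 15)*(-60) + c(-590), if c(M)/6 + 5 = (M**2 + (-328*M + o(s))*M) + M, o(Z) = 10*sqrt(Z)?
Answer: -682992150 - 35400*sqrt(19) ≈ -6.8315e+8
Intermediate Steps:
c(M) = -30 + 6*M + 6*M**2 + 6*M*(-328*M + 10*sqrt(19)) (c(M) = -30 + 6*((M**2 + (-328*M + 10*sqrt(19))*M) + M) = -30 + 6*((M**2 + M*(-328*M + 10*sqrt(19))) + M) = -30 + 6*(M + M**2 + M*(-328*M + 10*sqrt(19))) = -30 + (6*M + 6*M**2 + 6*M*(-328*M + 10*sqrt(19))) = -30 + 6*M + 6*M**2 + 6*M*(-328*M + 10*sqrt(19)))
(258 + 15)*(-60) + c(-590) = (258 + 15)*(-60) + (-30 - 1962*(-590)**2 + 6*(-590) + 60*(-590)*sqrt(19)) = 273*(-60) + (-30 - 1962*348100 - 3540 - 35400*sqrt(19)) = -16380 + (-30 - 682972200 - 3540 - 35400*sqrt(19)) = -16380 + (-682975770 - 35400*sqrt(19)) = -682992150 - 35400*sqrt(19)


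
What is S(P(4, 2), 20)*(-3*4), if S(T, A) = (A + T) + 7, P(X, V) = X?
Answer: -372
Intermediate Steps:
S(T, A) = 7 + A + T
S(P(4, 2), 20)*(-3*4) = (7 + 20 + 4)*(-3*4) = 31*(-12) = -372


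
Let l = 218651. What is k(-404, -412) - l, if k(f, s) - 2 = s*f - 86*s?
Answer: -16769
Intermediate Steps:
k(f, s) = 2 - 86*s + f*s (k(f, s) = 2 + (s*f - 86*s) = 2 + (f*s - 86*s) = 2 + (-86*s + f*s) = 2 - 86*s + f*s)
k(-404, -412) - l = (2 - 86*(-412) - 404*(-412)) - 1*218651 = (2 + 35432 + 166448) - 218651 = 201882 - 218651 = -16769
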